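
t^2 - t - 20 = (t - 5)*(t + 4)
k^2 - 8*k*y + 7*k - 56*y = (k + 7)*(k - 8*y)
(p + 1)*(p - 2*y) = p^2 - 2*p*y + p - 2*y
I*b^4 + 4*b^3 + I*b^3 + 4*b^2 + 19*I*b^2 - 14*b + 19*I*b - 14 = (b - 7*I)*(b + I)*(b + 2*I)*(I*b + I)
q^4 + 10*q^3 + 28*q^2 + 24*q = q*(q + 2)^2*(q + 6)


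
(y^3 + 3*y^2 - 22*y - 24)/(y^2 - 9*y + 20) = (y^2 + 7*y + 6)/(y - 5)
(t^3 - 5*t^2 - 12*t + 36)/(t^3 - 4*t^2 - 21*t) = (t^2 - 8*t + 12)/(t*(t - 7))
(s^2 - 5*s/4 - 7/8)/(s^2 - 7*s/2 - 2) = (s - 7/4)/(s - 4)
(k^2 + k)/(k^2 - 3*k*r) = (k + 1)/(k - 3*r)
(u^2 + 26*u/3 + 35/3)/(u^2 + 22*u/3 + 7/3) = (3*u + 5)/(3*u + 1)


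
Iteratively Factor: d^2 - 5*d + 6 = (d - 3)*(d - 2)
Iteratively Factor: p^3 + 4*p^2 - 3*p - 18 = (p - 2)*(p^2 + 6*p + 9) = (p - 2)*(p + 3)*(p + 3)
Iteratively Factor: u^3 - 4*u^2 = (u - 4)*(u^2) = u*(u - 4)*(u)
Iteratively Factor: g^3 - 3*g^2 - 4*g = (g - 4)*(g^2 + g) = (g - 4)*(g + 1)*(g)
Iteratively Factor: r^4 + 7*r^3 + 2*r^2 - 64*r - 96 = (r + 4)*(r^3 + 3*r^2 - 10*r - 24) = (r - 3)*(r + 4)*(r^2 + 6*r + 8) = (r - 3)*(r + 2)*(r + 4)*(r + 4)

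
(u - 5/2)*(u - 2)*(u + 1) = u^3 - 7*u^2/2 + u/2 + 5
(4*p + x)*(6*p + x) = 24*p^2 + 10*p*x + x^2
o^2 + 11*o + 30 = (o + 5)*(o + 6)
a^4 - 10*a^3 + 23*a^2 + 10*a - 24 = (a - 6)*(a - 4)*(a - 1)*(a + 1)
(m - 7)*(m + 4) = m^2 - 3*m - 28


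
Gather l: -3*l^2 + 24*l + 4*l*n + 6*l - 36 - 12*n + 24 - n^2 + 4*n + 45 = -3*l^2 + l*(4*n + 30) - n^2 - 8*n + 33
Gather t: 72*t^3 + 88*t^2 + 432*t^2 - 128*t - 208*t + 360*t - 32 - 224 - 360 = 72*t^3 + 520*t^2 + 24*t - 616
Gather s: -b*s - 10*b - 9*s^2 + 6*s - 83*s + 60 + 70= -10*b - 9*s^2 + s*(-b - 77) + 130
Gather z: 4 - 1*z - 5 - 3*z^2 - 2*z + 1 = -3*z^2 - 3*z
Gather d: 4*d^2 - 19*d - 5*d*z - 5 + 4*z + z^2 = 4*d^2 + d*(-5*z - 19) + z^2 + 4*z - 5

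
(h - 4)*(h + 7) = h^2 + 3*h - 28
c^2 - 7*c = c*(c - 7)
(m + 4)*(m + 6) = m^2 + 10*m + 24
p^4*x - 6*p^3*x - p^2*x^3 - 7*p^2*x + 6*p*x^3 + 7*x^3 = (p - 7)*(p - x)*(p + x)*(p*x + x)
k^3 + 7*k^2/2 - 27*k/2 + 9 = (k - 3/2)*(k - 1)*(k + 6)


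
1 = 1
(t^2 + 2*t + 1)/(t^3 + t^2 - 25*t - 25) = (t + 1)/(t^2 - 25)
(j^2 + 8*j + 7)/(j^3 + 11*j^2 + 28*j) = (j + 1)/(j*(j + 4))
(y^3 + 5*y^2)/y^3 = (y + 5)/y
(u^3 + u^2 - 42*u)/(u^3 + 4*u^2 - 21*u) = (u - 6)/(u - 3)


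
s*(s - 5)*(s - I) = s^3 - 5*s^2 - I*s^2 + 5*I*s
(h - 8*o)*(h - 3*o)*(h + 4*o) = h^3 - 7*h^2*o - 20*h*o^2 + 96*o^3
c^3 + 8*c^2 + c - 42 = (c - 2)*(c + 3)*(c + 7)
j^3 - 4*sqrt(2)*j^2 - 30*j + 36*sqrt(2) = (j - 6*sqrt(2))*(j - sqrt(2))*(j + 3*sqrt(2))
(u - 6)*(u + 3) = u^2 - 3*u - 18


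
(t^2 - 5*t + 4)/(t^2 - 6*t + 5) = (t - 4)/(t - 5)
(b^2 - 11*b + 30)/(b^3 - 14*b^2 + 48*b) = (b - 5)/(b*(b - 8))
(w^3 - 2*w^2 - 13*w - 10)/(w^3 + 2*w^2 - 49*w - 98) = (w^2 - 4*w - 5)/(w^2 - 49)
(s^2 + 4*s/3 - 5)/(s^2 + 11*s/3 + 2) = (3*s - 5)/(3*s + 2)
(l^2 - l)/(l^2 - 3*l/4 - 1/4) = 4*l/(4*l + 1)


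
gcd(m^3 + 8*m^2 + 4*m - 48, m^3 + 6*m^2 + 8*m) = m + 4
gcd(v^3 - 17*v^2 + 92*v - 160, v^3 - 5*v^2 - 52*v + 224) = v^2 - 12*v + 32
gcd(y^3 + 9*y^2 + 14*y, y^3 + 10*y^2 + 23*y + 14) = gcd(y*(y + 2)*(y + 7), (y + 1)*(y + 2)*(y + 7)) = y^2 + 9*y + 14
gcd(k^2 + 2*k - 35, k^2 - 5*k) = k - 5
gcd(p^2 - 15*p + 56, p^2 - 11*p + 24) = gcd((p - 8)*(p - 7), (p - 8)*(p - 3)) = p - 8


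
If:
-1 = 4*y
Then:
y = -1/4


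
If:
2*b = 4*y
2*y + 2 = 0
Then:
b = -2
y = -1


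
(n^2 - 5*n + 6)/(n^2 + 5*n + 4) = (n^2 - 5*n + 6)/(n^2 + 5*n + 4)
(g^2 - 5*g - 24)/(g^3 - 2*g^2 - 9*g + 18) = (g - 8)/(g^2 - 5*g + 6)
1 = 1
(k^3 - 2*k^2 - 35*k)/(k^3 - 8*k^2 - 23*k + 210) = k/(k - 6)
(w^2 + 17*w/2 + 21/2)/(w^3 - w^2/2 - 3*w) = (w + 7)/(w*(w - 2))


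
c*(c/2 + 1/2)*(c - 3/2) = c^3/2 - c^2/4 - 3*c/4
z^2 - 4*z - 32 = (z - 8)*(z + 4)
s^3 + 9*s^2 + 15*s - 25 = (s - 1)*(s + 5)^2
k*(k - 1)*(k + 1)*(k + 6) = k^4 + 6*k^3 - k^2 - 6*k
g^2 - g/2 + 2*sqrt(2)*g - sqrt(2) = (g - 1/2)*(g + 2*sqrt(2))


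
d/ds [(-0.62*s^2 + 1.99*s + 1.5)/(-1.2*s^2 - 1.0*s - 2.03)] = (3.008*s^2 + 6.1172*s - 2.5397)/(1.44*s^4 + 2.4*s^3 + 5.872*s^2 + 4.06*s + 4.1209)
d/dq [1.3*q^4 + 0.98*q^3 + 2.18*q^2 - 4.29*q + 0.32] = 5.2*q^3 + 2.94*q^2 + 4.36*q - 4.29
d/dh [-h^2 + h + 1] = 1 - 2*h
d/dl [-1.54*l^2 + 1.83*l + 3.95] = 1.83 - 3.08*l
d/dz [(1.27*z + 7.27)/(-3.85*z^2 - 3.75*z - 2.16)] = (4.8895*z^2 + 55.979*z + 24.5193)/(14.8225*z^4 + 28.875*z^3 + 30.6945*z^2 + 16.2*z + 4.6656)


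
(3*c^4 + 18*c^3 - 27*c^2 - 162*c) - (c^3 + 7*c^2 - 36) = 3*c^4 + 17*c^3 - 34*c^2 - 162*c + 36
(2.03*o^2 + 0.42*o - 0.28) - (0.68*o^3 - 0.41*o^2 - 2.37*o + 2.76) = -0.68*o^3 + 2.44*o^2 + 2.79*o - 3.04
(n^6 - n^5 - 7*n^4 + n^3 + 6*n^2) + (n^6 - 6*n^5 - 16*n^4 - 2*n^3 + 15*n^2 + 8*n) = 2*n^6 - 7*n^5 - 23*n^4 - n^3 + 21*n^2 + 8*n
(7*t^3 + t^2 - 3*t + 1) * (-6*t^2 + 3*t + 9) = -42*t^5 + 15*t^4 + 84*t^3 - 6*t^2 - 24*t + 9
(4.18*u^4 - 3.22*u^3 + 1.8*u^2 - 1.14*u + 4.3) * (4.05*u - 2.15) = 16.929*u^5 - 22.028*u^4 + 14.213*u^3 - 8.487*u^2 + 19.866*u - 9.245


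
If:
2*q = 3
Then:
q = 3/2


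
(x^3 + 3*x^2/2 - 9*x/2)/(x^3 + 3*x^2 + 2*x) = (2*x^2 + 3*x - 9)/(2*(x^2 + 3*x + 2))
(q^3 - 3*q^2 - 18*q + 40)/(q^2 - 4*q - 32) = (q^2 - 7*q + 10)/(q - 8)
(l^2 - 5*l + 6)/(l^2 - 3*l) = (l - 2)/l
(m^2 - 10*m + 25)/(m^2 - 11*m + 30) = (m - 5)/(m - 6)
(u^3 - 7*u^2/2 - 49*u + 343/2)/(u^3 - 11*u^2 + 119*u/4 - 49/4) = 2*(u + 7)/(2*u - 1)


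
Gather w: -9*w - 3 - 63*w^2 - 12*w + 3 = -63*w^2 - 21*w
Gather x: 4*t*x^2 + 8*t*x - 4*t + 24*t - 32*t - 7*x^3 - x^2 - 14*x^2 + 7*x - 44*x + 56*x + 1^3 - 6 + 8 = -12*t - 7*x^3 + x^2*(4*t - 15) + x*(8*t + 19) + 3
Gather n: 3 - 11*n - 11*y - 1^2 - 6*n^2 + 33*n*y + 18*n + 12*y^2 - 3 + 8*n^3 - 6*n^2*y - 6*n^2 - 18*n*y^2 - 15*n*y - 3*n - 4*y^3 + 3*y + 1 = 8*n^3 + n^2*(-6*y - 12) + n*(-18*y^2 + 18*y + 4) - 4*y^3 + 12*y^2 - 8*y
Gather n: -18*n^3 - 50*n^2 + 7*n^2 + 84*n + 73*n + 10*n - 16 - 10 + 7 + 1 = -18*n^3 - 43*n^2 + 167*n - 18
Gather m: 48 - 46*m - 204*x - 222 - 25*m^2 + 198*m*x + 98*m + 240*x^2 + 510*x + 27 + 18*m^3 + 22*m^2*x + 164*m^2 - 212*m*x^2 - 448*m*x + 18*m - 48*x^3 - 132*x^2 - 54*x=18*m^3 + m^2*(22*x + 139) + m*(-212*x^2 - 250*x + 70) - 48*x^3 + 108*x^2 + 252*x - 147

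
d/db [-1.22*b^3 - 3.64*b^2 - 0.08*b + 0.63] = -3.66*b^2 - 7.28*b - 0.08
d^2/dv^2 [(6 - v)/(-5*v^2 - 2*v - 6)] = 2*((28 - 15*v)*(5*v^2 + 2*v + 6) + 4*(v - 6)*(5*v + 1)^2)/(5*v^2 + 2*v + 6)^3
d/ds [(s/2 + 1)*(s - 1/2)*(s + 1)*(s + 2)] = s*(8*s^2 + 27*s + 22)/4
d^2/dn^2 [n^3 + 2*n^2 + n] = 6*n + 4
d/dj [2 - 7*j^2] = -14*j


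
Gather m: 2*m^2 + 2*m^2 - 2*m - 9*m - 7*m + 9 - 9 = 4*m^2 - 18*m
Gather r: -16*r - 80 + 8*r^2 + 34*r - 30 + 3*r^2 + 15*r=11*r^2 + 33*r - 110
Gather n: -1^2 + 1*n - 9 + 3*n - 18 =4*n - 28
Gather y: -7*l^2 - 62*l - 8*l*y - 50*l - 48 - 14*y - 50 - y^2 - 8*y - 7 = -7*l^2 - 112*l - y^2 + y*(-8*l - 22) - 105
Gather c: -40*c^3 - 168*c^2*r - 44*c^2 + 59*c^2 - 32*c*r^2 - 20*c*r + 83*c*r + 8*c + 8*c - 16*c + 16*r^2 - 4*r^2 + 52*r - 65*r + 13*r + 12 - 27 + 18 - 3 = -40*c^3 + c^2*(15 - 168*r) + c*(-32*r^2 + 63*r) + 12*r^2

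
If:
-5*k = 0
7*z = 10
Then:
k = 0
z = 10/7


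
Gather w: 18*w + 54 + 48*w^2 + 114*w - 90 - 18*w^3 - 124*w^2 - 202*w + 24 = -18*w^3 - 76*w^2 - 70*w - 12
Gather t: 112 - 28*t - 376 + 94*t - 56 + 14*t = 80*t - 320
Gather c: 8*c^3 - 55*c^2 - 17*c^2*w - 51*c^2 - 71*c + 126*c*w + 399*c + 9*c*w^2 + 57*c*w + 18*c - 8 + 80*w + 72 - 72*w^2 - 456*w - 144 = 8*c^3 + c^2*(-17*w - 106) + c*(9*w^2 + 183*w + 346) - 72*w^2 - 376*w - 80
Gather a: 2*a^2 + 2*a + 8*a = 2*a^2 + 10*a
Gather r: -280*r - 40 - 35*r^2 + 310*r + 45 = -35*r^2 + 30*r + 5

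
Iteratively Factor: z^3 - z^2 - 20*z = (z + 4)*(z^2 - 5*z) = z*(z + 4)*(z - 5)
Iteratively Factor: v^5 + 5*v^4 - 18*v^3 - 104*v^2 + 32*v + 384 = (v - 2)*(v^4 + 7*v^3 - 4*v^2 - 112*v - 192) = (v - 4)*(v - 2)*(v^3 + 11*v^2 + 40*v + 48) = (v - 4)*(v - 2)*(v + 4)*(v^2 + 7*v + 12) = (v - 4)*(v - 2)*(v + 4)^2*(v + 3)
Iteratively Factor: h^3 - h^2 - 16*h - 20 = (h + 2)*(h^2 - 3*h - 10) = (h - 5)*(h + 2)*(h + 2)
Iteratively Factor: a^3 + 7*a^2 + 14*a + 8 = (a + 2)*(a^2 + 5*a + 4) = (a + 1)*(a + 2)*(a + 4)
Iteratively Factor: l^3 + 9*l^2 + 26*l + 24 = (l + 3)*(l^2 + 6*l + 8) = (l + 2)*(l + 3)*(l + 4)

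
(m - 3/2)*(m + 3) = m^2 + 3*m/2 - 9/2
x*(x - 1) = x^2 - x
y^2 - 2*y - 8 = (y - 4)*(y + 2)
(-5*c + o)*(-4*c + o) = 20*c^2 - 9*c*o + o^2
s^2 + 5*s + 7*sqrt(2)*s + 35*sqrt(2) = (s + 5)*(s + 7*sqrt(2))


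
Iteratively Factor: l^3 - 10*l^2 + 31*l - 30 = (l - 2)*(l^2 - 8*l + 15) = (l - 5)*(l - 2)*(l - 3)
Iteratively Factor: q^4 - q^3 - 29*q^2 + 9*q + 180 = (q + 3)*(q^3 - 4*q^2 - 17*q + 60) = (q - 3)*(q + 3)*(q^2 - q - 20) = (q - 5)*(q - 3)*(q + 3)*(q + 4)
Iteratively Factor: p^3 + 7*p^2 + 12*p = (p + 3)*(p^2 + 4*p) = (p + 3)*(p + 4)*(p)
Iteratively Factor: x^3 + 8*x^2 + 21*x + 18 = (x + 3)*(x^2 + 5*x + 6) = (x + 3)^2*(x + 2)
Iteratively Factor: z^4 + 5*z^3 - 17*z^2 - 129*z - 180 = (z - 5)*(z^3 + 10*z^2 + 33*z + 36) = (z - 5)*(z + 3)*(z^2 + 7*z + 12) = (z - 5)*(z + 3)*(z + 4)*(z + 3)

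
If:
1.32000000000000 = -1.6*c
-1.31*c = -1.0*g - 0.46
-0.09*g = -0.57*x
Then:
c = -0.82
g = -1.54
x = -0.24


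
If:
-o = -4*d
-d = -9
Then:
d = 9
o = 36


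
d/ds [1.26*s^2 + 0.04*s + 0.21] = 2.52*s + 0.04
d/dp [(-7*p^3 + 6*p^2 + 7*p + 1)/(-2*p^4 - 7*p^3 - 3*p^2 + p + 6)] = (-14*p^6 + 24*p^5 + 105*p^4 + 92*p^3 - 78*p^2 + 78*p + 41)/(4*p^8 + 28*p^7 + 61*p^6 + 38*p^5 - 29*p^4 - 90*p^3 - 35*p^2 + 12*p + 36)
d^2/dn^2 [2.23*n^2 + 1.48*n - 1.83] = 4.46000000000000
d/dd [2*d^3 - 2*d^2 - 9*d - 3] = 6*d^2 - 4*d - 9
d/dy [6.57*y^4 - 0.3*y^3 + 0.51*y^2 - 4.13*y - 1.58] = 26.28*y^3 - 0.9*y^2 + 1.02*y - 4.13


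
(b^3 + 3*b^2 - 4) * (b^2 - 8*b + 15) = b^5 - 5*b^4 - 9*b^3 + 41*b^2 + 32*b - 60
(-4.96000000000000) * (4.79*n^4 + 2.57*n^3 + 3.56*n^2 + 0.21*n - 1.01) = -23.7584*n^4 - 12.7472*n^3 - 17.6576*n^2 - 1.0416*n + 5.0096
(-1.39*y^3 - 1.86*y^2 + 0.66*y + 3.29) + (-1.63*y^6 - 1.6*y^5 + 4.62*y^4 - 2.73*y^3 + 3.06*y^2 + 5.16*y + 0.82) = -1.63*y^6 - 1.6*y^5 + 4.62*y^4 - 4.12*y^3 + 1.2*y^2 + 5.82*y + 4.11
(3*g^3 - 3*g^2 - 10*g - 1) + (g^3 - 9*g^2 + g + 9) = 4*g^3 - 12*g^2 - 9*g + 8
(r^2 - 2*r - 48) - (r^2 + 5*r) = -7*r - 48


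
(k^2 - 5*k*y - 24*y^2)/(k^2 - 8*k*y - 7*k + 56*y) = (k + 3*y)/(k - 7)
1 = 1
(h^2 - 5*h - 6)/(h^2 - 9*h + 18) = (h + 1)/(h - 3)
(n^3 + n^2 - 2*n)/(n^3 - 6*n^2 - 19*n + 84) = n*(n^2 + n - 2)/(n^3 - 6*n^2 - 19*n + 84)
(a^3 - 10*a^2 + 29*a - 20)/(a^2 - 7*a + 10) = (a^2 - 5*a + 4)/(a - 2)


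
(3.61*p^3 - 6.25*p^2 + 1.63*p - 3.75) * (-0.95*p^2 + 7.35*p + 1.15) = -3.4295*p^5 + 32.471*p^4 - 43.3345*p^3 + 8.3555*p^2 - 25.688*p - 4.3125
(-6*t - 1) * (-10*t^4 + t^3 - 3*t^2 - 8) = 60*t^5 + 4*t^4 + 17*t^3 + 3*t^2 + 48*t + 8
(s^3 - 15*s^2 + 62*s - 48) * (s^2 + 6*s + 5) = s^5 - 9*s^4 - 23*s^3 + 249*s^2 + 22*s - 240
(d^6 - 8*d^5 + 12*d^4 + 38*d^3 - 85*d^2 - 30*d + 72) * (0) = 0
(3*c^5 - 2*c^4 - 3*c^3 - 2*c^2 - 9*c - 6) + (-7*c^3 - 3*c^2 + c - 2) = 3*c^5 - 2*c^4 - 10*c^3 - 5*c^2 - 8*c - 8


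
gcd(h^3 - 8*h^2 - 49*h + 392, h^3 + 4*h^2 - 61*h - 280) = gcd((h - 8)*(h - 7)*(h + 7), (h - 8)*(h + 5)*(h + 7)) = h^2 - h - 56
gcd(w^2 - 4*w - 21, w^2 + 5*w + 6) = w + 3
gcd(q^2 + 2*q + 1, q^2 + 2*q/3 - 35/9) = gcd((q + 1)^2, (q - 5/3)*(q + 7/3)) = 1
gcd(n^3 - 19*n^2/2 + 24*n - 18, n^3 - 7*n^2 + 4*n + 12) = n^2 - 8*n + 12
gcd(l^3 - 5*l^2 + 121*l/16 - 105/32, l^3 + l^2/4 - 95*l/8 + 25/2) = l - 5/2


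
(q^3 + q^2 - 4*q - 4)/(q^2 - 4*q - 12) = (q^2 - q - 2)/(q - 6)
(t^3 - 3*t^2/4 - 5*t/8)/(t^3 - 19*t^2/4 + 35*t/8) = (2*t + 1)/(2*t - 7)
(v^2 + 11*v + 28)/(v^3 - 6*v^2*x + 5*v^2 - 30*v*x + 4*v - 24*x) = (-v - 7)/(-v^2 + 6*v*x - v + 6*x)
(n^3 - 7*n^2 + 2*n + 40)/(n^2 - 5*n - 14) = (n^2 - 9*n + 20)/(n - 7)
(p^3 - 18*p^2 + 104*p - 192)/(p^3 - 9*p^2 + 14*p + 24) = (p - 8)/(p + 1)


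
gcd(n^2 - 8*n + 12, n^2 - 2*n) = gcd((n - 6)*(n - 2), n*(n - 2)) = n - 2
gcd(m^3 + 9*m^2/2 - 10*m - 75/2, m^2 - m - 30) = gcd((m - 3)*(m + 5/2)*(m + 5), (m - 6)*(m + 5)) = m + 5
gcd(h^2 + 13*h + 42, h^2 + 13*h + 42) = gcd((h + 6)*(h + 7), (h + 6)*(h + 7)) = h^2 + 13*h + 42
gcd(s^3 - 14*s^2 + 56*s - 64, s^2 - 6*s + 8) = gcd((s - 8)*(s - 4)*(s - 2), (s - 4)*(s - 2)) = s^2 - 6*s + 8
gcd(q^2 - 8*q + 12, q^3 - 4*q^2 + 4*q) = q - 2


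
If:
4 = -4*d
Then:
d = -1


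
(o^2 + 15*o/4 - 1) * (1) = o^2 + 15*o/4 - 1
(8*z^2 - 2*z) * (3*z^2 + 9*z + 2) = 24*z^4 + 66*z^3 - 2*z^2 - 4*z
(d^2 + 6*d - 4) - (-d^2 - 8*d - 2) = 2*d^2 + 14*d - 2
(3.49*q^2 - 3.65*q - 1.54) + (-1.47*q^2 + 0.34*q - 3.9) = 2.02*q^2 - 3.31*q - 5.44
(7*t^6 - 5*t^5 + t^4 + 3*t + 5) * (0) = 0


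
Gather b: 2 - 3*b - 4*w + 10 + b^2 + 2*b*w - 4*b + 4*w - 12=b^2 + b*(2*w - 7)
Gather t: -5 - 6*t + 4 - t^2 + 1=-t^2 - 6*t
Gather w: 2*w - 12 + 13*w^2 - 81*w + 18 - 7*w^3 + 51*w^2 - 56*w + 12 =-7*w^3 + 64*w^2 - 135*w + 18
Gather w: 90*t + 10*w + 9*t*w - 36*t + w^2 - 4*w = 54*t + w^2 + w*(9*t + 6)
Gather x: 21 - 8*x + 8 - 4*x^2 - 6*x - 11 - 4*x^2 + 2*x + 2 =-8*x^2 - 12*x + 20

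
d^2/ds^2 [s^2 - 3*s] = 2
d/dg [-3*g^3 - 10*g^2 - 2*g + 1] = -9*g^2 - 20*g - 2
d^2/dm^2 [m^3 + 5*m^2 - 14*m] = 6*m + 10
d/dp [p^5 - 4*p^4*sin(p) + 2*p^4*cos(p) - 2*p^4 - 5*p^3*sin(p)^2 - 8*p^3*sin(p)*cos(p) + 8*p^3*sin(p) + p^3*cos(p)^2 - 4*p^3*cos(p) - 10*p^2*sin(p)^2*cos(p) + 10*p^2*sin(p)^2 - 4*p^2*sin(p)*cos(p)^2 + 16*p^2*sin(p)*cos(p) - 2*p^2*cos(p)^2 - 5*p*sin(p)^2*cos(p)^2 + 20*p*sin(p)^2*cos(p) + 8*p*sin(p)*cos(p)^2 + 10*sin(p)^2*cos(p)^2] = -2*p^4*sin(p) - 4*p^4*cos(p) + 5*p^4 - 12*p^3*sin(p) - 6*p^3*sin(2*p) + 16*p^3*cos(p) - 8*p^3*cos(2*p) - 8*p^3 + 53*p^2*sin(p)/2 - 15*p^2*sin(3*p)/2 - 13*p^2*cos(p) + 25*p^2*cos(2*p) - 3*p^2*cos(3*p) - 6*p^2 - 7*p*sin(p) + 16*p*sin(2*p) + 13*p*sin(3*p) - 5*p*sin(4*p)/2 - 3*p*cos(p) - 12*p*cos(2*p) + 11*p*cos(3*p) + 8*p + 2*sin(p) + 2*sin(3*p) + 5*sin(4*p) + 5*cos(p) + 5*cos(2*p)^2/4 - 5*cos(3*p) - 5/4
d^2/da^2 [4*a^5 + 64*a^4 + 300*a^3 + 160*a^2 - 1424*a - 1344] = 80*a^3 + 768*a^2 + 1800*a + 320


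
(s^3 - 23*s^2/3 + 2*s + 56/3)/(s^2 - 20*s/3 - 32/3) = (s^2 - 9*s + 14)/(s - 8)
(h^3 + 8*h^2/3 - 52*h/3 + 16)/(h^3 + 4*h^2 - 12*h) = (h - 4/3)/h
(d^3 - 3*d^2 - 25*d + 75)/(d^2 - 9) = (d^2 - 25)/(d + 3)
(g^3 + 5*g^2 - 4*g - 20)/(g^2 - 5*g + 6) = (g^2 + 7*g + 10)/(g - 3)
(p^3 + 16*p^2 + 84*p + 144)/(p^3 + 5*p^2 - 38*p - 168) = (p^2 + 12*p + 36)/(p^2 + p - 42)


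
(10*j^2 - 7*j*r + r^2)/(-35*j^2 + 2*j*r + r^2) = (-2*j + r)/(7*j + r)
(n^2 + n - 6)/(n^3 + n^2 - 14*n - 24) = (n - 2)/(n^2 - 2*n - 8)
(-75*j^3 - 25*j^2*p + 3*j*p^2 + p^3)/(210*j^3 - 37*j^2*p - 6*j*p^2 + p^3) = (15*j^2 + 8*j*p + p^2)/(-42*j^2 - j*p + p^2)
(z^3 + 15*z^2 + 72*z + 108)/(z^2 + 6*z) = z + 9 + 18/z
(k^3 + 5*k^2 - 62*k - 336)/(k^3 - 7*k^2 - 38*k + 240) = (k + 7)/(k - 5)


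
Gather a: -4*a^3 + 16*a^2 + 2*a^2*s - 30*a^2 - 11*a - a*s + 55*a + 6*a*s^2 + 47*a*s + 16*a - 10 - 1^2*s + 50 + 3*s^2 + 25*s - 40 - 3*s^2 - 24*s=-4*a^3 + a^2*(2*s - 14) + a*(6*s^2 + 46*s + 60)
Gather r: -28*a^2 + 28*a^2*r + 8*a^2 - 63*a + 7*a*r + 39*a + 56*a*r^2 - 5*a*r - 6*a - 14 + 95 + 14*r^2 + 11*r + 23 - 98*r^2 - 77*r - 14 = -20*a^2 - 30*a + r^2*(56*a - 84) + r*(28*a^2 + 2*a - 66) + 90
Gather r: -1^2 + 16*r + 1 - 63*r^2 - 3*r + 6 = -63*r^2 + 13*r + 6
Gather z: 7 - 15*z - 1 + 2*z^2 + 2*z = 2*z^2 - 13*z + 6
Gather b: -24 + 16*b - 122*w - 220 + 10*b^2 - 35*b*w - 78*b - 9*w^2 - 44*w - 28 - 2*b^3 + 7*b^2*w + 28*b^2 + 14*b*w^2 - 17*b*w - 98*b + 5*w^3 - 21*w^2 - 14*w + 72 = -2*b^3 + b^2*(7*w + 38) + b*(14*w^2 - 52*w - 160) + 5*w^3 - 30*w^2 - 180*w - 200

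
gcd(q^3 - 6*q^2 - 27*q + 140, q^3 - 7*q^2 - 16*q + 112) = q^2 - 11*q + 28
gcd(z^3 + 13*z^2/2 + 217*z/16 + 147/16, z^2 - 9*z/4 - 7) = z + 7/4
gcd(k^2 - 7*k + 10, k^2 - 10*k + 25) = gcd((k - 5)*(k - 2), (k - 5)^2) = k - 5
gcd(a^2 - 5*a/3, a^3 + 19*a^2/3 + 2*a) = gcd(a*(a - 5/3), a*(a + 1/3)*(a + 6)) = a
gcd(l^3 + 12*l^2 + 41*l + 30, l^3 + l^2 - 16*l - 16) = l + 1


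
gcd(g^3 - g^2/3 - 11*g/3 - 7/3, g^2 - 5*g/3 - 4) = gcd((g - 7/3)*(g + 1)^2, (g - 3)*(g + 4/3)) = 1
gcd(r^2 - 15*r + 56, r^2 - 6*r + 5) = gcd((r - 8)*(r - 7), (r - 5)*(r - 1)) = 1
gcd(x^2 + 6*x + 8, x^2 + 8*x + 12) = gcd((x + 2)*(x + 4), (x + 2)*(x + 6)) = x + 2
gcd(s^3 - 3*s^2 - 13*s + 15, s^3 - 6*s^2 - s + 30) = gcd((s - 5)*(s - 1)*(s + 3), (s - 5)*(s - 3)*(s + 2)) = s - 5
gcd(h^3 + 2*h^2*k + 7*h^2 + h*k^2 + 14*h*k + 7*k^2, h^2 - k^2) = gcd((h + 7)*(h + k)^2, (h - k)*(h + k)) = h + k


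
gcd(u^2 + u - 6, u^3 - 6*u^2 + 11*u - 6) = u - 2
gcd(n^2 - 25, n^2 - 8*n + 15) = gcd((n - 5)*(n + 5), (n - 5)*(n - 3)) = n - 5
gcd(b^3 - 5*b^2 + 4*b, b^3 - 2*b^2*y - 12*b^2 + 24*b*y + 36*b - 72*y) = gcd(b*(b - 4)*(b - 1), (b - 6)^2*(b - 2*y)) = 1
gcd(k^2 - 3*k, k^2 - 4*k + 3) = k - 3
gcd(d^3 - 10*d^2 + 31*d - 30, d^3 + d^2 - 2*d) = 1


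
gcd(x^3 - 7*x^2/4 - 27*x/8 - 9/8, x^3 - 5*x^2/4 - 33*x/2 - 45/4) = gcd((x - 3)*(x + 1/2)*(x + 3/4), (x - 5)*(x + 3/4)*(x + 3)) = x + 3/4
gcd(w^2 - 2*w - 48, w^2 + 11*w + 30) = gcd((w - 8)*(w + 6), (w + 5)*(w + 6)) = w + 6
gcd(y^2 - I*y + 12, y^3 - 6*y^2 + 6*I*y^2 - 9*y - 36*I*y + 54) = y + 3*I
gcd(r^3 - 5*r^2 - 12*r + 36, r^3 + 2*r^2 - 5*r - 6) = r^2 + r - 6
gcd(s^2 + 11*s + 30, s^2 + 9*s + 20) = s + 5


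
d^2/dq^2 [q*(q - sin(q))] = q*sin(q) - 2*cos(q) + 2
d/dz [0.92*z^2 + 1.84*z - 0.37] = 1.84*z + 1.84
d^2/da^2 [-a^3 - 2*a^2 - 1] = -6*a - 4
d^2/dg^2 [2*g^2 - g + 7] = 4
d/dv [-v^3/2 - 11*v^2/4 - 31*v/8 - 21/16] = -3*v^2/2 - 11*v/2 - 31/8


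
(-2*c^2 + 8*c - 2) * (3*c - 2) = -6*c^3 + 28*c^2 - 22*c + 4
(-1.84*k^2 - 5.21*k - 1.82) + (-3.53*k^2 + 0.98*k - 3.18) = -5.37*k^2 - 4.23*k - 5.0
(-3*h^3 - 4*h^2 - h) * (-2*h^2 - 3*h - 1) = 6*h^5 + 17*h^4 + 17*h^3 + 7*h^2 + h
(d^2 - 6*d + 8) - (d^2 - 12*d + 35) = 6*d - 27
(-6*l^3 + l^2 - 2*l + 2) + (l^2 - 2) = -6*l^3 + 2*l^2 - 2*l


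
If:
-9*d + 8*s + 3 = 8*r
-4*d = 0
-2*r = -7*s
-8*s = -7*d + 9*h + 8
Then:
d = 0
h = -46/45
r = 21/40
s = 3/20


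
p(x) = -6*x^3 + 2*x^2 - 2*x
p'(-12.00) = -2642.00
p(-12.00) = 10680.00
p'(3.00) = -152.00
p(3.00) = -150.00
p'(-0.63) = -11.66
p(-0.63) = 3.55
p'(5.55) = -534.24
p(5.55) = -975.22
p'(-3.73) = -267.35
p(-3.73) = 346.66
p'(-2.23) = -100.43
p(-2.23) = 80.94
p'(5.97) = -619.66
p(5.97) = -1217.32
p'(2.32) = -89.60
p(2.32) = -68.80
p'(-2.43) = -118.01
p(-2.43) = 102.76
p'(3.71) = -234.91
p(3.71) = -286.28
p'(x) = -18*x^2 + 4*x - 2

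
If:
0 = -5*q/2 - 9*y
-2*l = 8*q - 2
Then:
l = 72*y/5 + 1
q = -18*y/5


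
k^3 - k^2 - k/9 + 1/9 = (k - 1)*(k - 1/3)*(k + 1/3)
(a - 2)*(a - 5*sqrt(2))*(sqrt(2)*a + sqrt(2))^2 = 2*a^4 - 10*sqrt(2)*a^3 - 6*a^2 - 4*a + 30*sqrt(2)*a + 20*sqrt(2)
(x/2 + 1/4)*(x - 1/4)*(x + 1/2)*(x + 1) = x^4/2 + 7*x^3/8 + 3*x^2/8 - x/32 - 1/32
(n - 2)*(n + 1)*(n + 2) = n^3 + n^2 - 4*n - 4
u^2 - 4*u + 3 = (u - 3)*(u - 1)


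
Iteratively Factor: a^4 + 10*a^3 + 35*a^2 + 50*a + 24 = (a + 3)*(a^3 + 7*a^2 + 14*a + 8) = (a + 3)*(a + 4)*(a^2 + 3*a + 2) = (a + 2)*(a + 3)*(a + 4)*(a + 1)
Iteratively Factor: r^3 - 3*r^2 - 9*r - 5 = (r - 5)*(r^2 + 2*r + 1) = (r - 5)*(r + 1)*(r + 1)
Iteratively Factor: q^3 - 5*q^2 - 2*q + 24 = (q - 3)*(q^2 - 2*q - 8) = (q - 4)*(q - 3)*(q + 2)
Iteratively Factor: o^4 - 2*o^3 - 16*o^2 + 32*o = (o + 4)*(o^3 - 6*o^2 + 8*o) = (o - 2)*(o + 4)*(o^2 - 4*o) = (o - 4)*(o - 2)*(o + 4)*(o)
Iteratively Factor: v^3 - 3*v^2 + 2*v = (v - 1)*(v^2 - 2*v) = v*(v - 1)*(v - 2)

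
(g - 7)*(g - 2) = g^2 - 9*g + 14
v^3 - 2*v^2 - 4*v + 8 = (v - 2)^2*(v + 2)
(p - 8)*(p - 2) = p^2 - 10*p + 16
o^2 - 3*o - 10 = (o - 5)*(o + 2)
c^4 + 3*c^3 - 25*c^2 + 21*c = c*(c - 3)*(c - 1)*(c + 7)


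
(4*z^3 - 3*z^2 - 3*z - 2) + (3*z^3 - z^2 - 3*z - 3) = 7*z^3 - 4*z^2 - 6*z - 5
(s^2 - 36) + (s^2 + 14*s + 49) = 2*s^2 + 14*s + 13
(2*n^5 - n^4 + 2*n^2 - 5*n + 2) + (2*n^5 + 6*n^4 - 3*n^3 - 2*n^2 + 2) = 4*n^5 + 5*n^4 - 3*n^3 - 5*n + 4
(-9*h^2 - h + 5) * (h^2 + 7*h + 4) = -9*h^4 - 64*h^3 - 38*h^2 + 31*h + 20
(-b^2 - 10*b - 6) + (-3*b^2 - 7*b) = -4*b^2 - 17*b - 6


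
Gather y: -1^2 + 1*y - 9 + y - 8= 2*y - 18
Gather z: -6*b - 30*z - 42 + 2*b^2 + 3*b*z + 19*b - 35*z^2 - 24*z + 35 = 2*b^2 + 13*b - 35*z^2 + z*(3*b - 54) - 7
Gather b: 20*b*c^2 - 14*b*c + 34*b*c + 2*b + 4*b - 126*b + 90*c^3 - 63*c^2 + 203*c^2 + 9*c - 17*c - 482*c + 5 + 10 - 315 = b*(20*c^2 + 20*c - 120) + 90*c^3 + 140*c^2 - 490*c - 300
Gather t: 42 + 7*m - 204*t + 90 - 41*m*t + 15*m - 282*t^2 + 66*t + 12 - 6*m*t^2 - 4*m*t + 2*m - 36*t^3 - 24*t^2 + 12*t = 24*m - 36*t^3 + t^2*(-6*m - 306) + t*(-45*m - 126) + 144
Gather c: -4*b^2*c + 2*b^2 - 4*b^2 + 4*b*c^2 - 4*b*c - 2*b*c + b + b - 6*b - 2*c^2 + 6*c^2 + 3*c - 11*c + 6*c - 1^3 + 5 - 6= -2*b^2 - 4*b + c^2*(4*b + 4) + c*(-4*b^2 - 6*b - 2) - 2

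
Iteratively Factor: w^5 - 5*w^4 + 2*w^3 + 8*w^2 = (w + 1)*(w^4 - 6*w^3 + 8*w^2) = (w - 2)*(w + 1)*(w^3 - 4*w^2) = w*(w - 2)*(w + 1)*(w^2 - 4*w) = w*(w - 4)*(w - 2)*(w + 1)*(w)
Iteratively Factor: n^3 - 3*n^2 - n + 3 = (n - 3)*(n^2 - 1) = (n - 3)*(n - 1)*(n + 1)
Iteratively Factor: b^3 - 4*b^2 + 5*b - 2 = (b - 1)*(b^2 - 3*b + 2) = (b - 2)*(b - 1)*(b - 1)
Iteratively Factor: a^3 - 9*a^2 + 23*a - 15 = (a - 5)*(a^2 - 4*a + 3) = (a - 5)*(a - 3)*(a - 1)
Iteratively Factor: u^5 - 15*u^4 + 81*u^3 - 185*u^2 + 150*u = (u - 5)*(u^4 - 10*u^3 + 31*u^2 - 30*u) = (u - 5)*(u - 2)*(u^3 - 8*u^2 + 15*u) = u*(u - 5)*(u - 2)*(u^2 - 8*u + 15) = u*(u - 5)*(u - 3)*(u - 2)*(u - 5)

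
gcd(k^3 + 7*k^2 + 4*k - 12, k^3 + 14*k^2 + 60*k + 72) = k^2 + 8*k + 12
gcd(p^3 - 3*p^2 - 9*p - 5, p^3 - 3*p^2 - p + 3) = p + 1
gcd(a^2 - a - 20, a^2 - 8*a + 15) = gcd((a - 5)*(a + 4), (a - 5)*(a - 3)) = a - 5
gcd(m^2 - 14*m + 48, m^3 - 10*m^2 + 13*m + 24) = m - 8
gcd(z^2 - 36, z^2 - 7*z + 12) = 1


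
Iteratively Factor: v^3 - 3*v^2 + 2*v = (v - 2)*(v^2 - v) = (v - 2)*(v - 1)*(v)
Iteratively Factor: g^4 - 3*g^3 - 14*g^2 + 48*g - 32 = (g - 4)*(g^3 + g^2 - 10*g + 8) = (g - 4)*(g - 2)*(g^2 + 3*g - 4) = (g - 4)*(g - 2)*(g - 1)*(g + 4)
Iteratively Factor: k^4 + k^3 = (k + 1)*(k^3) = k*(k + 1)*(k^2) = k^2*(k + 1)*(k)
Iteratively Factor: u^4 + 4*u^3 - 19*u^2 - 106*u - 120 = (u + 4)*(u^3 - 19*u - 30) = (u + 3)*(u + 4)*(u^2 - 3*u - 10) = (u - 5)*(u + 3)*(u + 4)*(u + 2)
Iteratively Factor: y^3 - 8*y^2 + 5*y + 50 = (y - 5)*(y^2 - 3*y - 10) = (y - 5)*(y + 2)*(y - 5)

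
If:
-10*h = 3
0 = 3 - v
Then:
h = -3/10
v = 3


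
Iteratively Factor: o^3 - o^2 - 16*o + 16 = (o - 1)*(o^2 - 16) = (o - 4)*(o - 1)*(o + 4)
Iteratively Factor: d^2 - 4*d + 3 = (d - 1)*(d - 3)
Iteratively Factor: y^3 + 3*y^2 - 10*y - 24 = (y + 2)*(y^2 + y - 12) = (y + 2)*(y + 4)*(y - 3)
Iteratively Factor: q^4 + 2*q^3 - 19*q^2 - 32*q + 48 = (q - 4)*(q^3 + 6*q^2 + 5*q - 12) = (q - 4)*(q - 1)*(q^2 + 7*q + 12) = (q - 4)*(q - 1)*(q + 3)*(q + 4)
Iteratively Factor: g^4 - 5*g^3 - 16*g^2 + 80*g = (g - 5)*(g^3 - 16*g) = (g - 5)*(g + 4)*(g^2 - 4*g) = (g - 5)*(g - 4)*(g + 4)*(g)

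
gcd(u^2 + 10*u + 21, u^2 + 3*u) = u + 3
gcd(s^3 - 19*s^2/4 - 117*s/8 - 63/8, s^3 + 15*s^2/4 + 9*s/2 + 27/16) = s^2 + 9*s/4 + 9/8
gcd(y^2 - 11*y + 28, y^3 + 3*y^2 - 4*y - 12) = 1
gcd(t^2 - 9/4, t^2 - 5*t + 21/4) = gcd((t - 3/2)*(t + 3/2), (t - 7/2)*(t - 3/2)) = t - 3/2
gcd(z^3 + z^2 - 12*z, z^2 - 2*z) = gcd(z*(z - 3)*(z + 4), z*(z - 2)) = z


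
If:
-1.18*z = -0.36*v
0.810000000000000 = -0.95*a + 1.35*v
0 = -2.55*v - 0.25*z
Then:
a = -0.85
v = 0.00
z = 0.00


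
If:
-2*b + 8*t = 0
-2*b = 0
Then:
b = 0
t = 0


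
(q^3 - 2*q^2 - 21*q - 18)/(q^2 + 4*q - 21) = (q^3 - 2*q^2 - 21*q - 18)/(q^2 + 4*q - 21)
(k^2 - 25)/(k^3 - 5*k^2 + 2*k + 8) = (k^2 - 25)/(k^3 - 5*k^2 + 2*k + 8)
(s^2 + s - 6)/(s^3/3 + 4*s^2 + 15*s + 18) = 3*(s - 2)/(s^2 + 9*s + 18)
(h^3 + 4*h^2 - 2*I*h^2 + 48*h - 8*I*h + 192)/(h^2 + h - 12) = (h^2 - 2*I*h + 48)/(h - 3)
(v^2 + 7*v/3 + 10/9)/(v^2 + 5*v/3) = (v + 2/3)/v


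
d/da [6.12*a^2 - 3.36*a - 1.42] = 12.24*a - 3.36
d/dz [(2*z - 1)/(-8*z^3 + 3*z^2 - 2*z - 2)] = 2*(16*z^3 - 15*z^2 + 3*z - 3)/(64*z^6 - 48*z^5 + 41*z^4 + 20*z^3 - 8*z^2 + 8*z + 4)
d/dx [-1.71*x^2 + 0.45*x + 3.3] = 0.45 - 3.42*x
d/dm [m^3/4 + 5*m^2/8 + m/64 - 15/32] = 3*m^2/4 + 5*m/4 + 1/64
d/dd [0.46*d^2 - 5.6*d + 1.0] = 0.92*d - 5.6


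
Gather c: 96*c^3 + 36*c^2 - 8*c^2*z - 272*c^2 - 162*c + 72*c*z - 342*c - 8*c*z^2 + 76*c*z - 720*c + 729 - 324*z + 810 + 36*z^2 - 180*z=96*c^3 + c^2*(-8*z - 236) + c*(-8*z^2 + 148*z - 1224) + 36*z^2 - 504*z + 1539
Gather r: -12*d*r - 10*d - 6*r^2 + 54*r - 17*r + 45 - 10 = -10*d - 6*r^2 + r*(37 - 12*d) + 35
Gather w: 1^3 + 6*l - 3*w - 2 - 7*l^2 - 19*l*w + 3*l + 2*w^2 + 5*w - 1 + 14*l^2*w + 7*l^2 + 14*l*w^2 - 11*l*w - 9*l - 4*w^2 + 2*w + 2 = w^2*(14*l - 2) + w*(14*l^2 - 30*l + 4)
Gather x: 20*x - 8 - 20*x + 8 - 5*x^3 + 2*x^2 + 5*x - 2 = -5*x^3 + 2*x^2 + 5*x - 2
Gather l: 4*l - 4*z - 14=4*l - 4*z - 14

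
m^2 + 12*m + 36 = (m + 6)^2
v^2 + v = v*(v + 1)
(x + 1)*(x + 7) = x^2 + 8*x + 7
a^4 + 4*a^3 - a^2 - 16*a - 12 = (a - 2)*(a + 1)*(a + 2)*(a + 3)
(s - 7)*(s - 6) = s^2 - 13*s + 42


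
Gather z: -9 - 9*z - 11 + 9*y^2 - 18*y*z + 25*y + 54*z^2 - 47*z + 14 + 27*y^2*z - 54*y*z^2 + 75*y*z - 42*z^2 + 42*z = 9*y^2 + 25*y + z^2*(12 - 54*y) + z*(27*y^2 + 57*y - 14) - 6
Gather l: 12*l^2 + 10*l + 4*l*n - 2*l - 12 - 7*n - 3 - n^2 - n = 12*l^2 + l*(4*n + 8) - n^2 - 8*n - 15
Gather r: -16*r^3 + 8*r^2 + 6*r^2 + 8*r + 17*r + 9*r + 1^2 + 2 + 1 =-16*r^3 + 14*r^2 + 34*r + 4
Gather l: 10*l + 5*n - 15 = 10*l + 5*n - 15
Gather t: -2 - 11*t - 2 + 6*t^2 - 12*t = 6*t^2 - 23*t - 4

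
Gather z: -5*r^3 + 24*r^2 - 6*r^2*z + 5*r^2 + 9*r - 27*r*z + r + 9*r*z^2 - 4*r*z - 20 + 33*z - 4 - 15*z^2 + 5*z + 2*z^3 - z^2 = -5*r^3 + 29*r^2 + 10*r + 2*z^3 + z^2*(9*r - 16) + z*(-6*r^2 - 31*r + 38) - 24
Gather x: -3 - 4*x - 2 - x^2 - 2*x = -x^2 - 6*x - 5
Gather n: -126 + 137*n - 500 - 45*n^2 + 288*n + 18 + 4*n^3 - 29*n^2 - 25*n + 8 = 4*n^3 - 74*n^2 + 400*n - 600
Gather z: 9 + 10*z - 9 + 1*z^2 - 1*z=z^2 + 9*z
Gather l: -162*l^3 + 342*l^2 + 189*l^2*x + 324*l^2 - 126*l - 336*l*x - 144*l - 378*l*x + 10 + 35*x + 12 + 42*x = -162*l^3 + l^2*(189*x + 666) + l*(-714*x - 270) + 77*x + 22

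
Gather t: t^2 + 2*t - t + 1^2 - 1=t^2 + t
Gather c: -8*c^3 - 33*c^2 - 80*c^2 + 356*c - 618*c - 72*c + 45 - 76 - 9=-8*c^3 - 113*c^2 - 334*c - 40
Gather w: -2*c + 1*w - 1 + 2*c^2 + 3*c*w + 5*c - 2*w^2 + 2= 2*c^2 + 3*c - 2*w^2 + w*(3*c + 1) + 1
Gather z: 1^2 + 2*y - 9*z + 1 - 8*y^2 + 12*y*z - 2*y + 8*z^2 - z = -8*y^2 + 8*z^2 + z*(12*y - 10) + 2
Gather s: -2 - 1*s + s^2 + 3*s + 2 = s^2 + 2*s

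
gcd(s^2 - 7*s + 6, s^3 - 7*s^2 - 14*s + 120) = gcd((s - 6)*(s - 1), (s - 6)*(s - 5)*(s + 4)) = s - 6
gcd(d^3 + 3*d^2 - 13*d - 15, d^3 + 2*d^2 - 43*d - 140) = d + 5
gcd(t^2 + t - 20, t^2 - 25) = t + 5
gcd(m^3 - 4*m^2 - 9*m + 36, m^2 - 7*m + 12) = m^2 - 7*m + 12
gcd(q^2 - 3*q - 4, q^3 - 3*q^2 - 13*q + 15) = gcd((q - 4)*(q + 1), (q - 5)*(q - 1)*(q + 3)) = 1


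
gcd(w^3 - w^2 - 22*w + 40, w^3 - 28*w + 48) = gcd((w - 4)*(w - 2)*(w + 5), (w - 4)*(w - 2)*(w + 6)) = w^2 - 6*w + 8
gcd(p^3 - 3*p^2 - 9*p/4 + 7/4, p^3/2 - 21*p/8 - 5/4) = 1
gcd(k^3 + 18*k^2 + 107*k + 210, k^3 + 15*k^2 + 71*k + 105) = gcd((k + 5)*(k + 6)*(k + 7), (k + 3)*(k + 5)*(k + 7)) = k^2 + 12*k + 35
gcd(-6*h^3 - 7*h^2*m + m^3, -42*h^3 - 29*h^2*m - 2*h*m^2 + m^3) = 2*h + m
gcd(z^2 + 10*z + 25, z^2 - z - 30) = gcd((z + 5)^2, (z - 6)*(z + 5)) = z + 5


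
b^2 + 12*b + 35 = (b + 5)*(b + 7)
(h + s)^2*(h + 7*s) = h^3 + 9*h^2*s + 15*h*s^2 + 7*s^3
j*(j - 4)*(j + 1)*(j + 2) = j^4 - j^3 - 10*j^2 - 8*j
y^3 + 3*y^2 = y^2*(y + 3)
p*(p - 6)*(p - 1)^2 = p^4 - 8*p^3 + 13*p^2 - 6*p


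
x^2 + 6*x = x*(x + 6)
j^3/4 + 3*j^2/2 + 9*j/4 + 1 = (j/4 + 1/4)*(j + 1)*(j + 4)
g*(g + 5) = g^2 + 5*g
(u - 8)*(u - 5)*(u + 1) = u^3 - 12*u^2 + 27*u + 40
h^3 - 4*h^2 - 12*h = h*(h - 6)*(h + 2)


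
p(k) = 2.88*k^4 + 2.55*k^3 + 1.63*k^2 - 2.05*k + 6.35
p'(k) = 11.52*k^3 + 7.65*k^2 + 3.26*k - 2.05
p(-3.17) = 238.82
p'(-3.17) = -302.48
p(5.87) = 3985.61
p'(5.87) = 2610.74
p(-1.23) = 13.18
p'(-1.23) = -15.92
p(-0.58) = 7.92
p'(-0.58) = -3.62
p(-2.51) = 95.75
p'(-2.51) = -144.21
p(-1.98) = 41.27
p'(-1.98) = -67.94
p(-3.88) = 542.60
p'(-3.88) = -572.43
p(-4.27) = 803.72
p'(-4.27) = -773.37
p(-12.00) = 55578.95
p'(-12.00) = -18846.13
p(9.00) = 20874.56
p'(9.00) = 9045.02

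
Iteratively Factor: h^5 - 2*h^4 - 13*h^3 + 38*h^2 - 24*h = (h - 1)*(h^4 - h^3 - 14*h^2 + 24*h) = (h - 1)*(h + 4)*(h^3 - 5*h^2 + 6*h) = (h - 2)*(h - 1)*(h + 4)*(h^2 - 3*h) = h*(h - 2)*(h - 1)*(h + 4)*(h - 3)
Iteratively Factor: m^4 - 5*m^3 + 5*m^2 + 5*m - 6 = (m + 1)*(m^3 - 6*m^2 + 11*m - 6) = (m - 2)*(m + 1)*(m^2 - 4*m + 3) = (m - 2)*(m - 1)*(m + 1)*(m - 3)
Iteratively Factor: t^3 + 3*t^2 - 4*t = (t + 4)*(t^2 - t) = (t - 1)*(t + 4)*(t)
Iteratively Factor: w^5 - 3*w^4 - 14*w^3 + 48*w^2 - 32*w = (w - 4)*(w^4 + w^3 - 10*w^2 + 8*w) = (w - 4)*(w - 2)*(w^3 + 3*w^2 - 4*w) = w*(w - 4)*(w - 2)*(w^2 + 3*w - 4) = w*(w - 4)*(w - 2)*(w + 4)*(w - 1)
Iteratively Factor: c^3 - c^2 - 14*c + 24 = (c + 4)*(c^2 - 5*c + 6) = (c - 3)*(c + 4)*(c - 2)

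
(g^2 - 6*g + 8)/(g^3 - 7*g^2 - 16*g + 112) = (g - 2)/(g^2 - 3*g - 28)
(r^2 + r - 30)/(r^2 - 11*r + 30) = (r + 6)/(r - 6)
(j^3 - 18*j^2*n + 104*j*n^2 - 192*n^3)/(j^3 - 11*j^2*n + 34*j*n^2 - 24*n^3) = (j - 8*n)/(j - n)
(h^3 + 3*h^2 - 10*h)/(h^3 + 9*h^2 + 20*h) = (h - 2)/(h + 4)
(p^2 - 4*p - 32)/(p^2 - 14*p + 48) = (p + 4)/(p - 6)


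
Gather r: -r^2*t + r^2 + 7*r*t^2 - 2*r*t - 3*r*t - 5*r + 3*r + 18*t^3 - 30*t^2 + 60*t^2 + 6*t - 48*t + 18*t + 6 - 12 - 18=r^2*(1 - t) + r*(7*t^2 - 5*t - 2) + 18*t^3 + 30*t^2 - 24*t - 24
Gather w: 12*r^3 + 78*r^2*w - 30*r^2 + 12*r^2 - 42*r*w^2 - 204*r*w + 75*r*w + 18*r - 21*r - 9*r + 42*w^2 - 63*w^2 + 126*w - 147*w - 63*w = 12*r^3 - 18*r^2 - 12*r + w^2*(-42*r - 21) + w*(78*r^2 - 129*r - 84)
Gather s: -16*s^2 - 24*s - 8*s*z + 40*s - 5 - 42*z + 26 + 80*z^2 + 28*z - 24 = -16*s^2 + s*(16 - 8*z) + 80*z^2 - 14*z - 3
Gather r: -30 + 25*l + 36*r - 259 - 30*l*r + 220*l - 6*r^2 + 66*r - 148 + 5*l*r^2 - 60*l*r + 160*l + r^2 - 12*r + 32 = 405*l + r^2*(5*l - 5) + r*(90 - 90*l) - 405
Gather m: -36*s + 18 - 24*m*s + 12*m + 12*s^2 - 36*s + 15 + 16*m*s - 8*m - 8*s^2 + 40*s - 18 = m*(4 - 8*s) + 4*s^2 - 32*s + 15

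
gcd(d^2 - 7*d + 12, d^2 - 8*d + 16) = d - 4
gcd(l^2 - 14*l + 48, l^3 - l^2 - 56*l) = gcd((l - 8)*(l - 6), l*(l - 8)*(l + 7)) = l - 8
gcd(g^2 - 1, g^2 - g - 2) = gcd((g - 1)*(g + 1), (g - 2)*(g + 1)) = g + 1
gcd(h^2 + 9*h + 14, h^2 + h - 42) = h + 7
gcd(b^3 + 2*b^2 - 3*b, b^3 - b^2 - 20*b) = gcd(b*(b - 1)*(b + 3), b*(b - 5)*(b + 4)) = b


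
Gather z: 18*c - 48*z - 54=18*c - 48*z - 54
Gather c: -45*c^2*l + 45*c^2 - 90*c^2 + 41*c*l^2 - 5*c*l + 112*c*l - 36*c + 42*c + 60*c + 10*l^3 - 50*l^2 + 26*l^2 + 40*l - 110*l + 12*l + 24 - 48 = c^2*(-45*l - 45) + c*(41*l^2 + 107*l + 66) + 10*l^3 - 24*l^2 - 58*l - 24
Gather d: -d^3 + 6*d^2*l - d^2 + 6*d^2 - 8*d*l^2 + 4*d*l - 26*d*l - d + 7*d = -d^3 + d^2*(6*l + 5) + d*(-8*l^2 - 22*l + 6)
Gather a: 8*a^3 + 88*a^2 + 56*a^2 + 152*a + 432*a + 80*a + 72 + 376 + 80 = 8*a^3 + 144*a^2 + 664*a + 528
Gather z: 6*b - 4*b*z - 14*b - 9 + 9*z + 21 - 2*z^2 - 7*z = -8*b - 2*z^2 + z*(2 - 4*b) + 12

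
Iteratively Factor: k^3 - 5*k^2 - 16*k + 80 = (k - 4)*(k^2 - k - 20) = (k - 4)*(k + 4)*(k - 5)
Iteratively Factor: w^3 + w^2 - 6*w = (w - 2)*(w^2 + 3*w) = (w - 2)*(w + 3)*(w)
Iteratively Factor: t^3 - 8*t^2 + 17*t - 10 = (t - 2)*(t^2 - 6*t + 5) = (t - 2)*(t - 1)*(t - 5)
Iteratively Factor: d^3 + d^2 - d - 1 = (d + 1)*(d^2 - 1) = (d + 1)^2*(d - 1)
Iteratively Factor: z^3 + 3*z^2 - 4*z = (z - 1)*(z^2 + 4*z) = (z - 1)*(z + 4)*(z)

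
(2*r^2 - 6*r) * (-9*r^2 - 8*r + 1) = -18*r^4 + 38*r^3 + 50*r^2 - 6*r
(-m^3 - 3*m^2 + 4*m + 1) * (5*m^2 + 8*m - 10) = -5*m^5 - 23*m^4 + 6*m^3 + 67*m^2 - 32*m - 10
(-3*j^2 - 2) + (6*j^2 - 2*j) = 3*j^2 - 2*j - 2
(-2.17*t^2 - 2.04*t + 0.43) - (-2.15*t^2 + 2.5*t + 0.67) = -0.02*t^2 - 4.54*t - 0.24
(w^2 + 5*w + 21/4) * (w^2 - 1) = w^4 + 5*w^3 + 17*w^2/4 - 5*w - 21/4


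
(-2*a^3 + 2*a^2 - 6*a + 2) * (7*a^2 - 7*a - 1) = -14*a^5 + 28*a^4 - 54*a^3 + 54*a^2 - 8*a - 2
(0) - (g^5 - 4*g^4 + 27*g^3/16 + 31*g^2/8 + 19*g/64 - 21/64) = -g^5 + 4*g^4 - 27*g^3/16 - 31*g^2/8 - 19*g/64 + 21/64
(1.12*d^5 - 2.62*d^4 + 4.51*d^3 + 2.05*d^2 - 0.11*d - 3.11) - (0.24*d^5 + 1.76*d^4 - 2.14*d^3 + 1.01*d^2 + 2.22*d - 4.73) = 0.88*d^5 - 4.38*d^4 + 6.65*d^3 + 1.04*d^2 - 2.33*d + 1.62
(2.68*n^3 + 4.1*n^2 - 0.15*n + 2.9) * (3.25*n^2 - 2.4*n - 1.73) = 8.71*n^5 + 6.893*n^4 - 14.9639*n^3 + 2.692*n^2 - 6.7005*n - 5.017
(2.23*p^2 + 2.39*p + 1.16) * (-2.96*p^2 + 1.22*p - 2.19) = -6.6008*p^4 - 4.3538*p^3 - 5.4015*p^2 - 3.8189*p - 2.5404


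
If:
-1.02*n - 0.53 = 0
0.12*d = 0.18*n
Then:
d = -0.78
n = -0.52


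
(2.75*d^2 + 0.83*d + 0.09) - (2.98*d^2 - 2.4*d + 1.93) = -0.23*d^2 + 3.23*d - 1.84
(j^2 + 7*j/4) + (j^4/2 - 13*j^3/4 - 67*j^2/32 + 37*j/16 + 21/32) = j^4/2 - 13*j^3/4 - 35*j^2/32 + 65*j/16 + 21/32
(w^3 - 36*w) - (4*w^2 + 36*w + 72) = w^3 - 4*w^2 - 72*w - 72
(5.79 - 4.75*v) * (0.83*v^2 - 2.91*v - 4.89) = -3.9425*v^3 + 18.6282*v^2 + 6.3786*v - 28.3131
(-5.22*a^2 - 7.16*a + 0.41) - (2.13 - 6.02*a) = -5.22*a^2 - 1.14*a - 1.72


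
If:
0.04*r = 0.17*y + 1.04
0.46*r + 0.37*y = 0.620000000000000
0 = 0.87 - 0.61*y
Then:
No Solution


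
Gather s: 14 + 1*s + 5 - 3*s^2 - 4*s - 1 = -3*s^2 - 3*s + 18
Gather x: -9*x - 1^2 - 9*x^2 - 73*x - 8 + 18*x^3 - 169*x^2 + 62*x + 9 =18*x^3 - 178*x^2 - 20*x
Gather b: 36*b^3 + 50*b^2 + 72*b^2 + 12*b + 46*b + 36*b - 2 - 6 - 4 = 36*b^3 + 122*b^2 + 94*b - 12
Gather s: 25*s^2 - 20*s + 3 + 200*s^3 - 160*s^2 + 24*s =200*s^3 - 135*s^2 + 4*s + 3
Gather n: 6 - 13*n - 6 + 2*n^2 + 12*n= 2*n^2 - n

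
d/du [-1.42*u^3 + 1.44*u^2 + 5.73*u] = -4.26*u^2 + 2.88*u + 5.73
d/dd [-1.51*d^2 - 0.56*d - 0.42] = -3.02*d - 0.56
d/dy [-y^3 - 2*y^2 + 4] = y*(-3*y - 4)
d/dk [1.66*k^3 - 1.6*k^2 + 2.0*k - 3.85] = 4.98*k^2 - 3.2*k + 2.0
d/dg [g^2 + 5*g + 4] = 2*g + 5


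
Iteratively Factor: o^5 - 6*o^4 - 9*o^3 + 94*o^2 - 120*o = (o - 2)*(o^4 - 4*o^3 - 17*o^2 + 60*o) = o*(o - 2)*(o^3 - 4*o^2 - 17*o + 60) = o*(o - 2)*(o + 4)*(o^2 - 8*o + 15) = o*(o - 5)*(o - 2)*(o + 4)*(o - 3)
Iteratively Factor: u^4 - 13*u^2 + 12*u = (u + 4)*(u^3 - 4*u^2 + 3*u) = (u - 1)*(u + 4)*(u^2 - 3*u) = (u - 3)*(u - 1)*(u + 4)*(u)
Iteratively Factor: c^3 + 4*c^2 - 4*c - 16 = (c - 2)*(c^2 + 6*c + 8) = (c - 2)*(c + 4)*(c + 2)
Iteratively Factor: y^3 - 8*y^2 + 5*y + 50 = (y - 5)*(y^2 - 3*y - 10) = (y - 5)^2*(y + 2)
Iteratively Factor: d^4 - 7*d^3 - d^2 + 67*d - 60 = (d - 5)*(d^3 - 2*d^2 - 11*d + 12) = (d - 5)*(d - 4)*(d^2 + 2*d - 3) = (d - 5)*(d - 4)*(d + 3)*(d - 1)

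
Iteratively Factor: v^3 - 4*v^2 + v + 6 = (v + 1)*(v^2 - 5*v + 6) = (v - 2)*(v + 1)*(v - 3)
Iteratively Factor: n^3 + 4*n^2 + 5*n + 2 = (n + 1)*(n^2 + 3*n + 2) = (n + 1)^2*(n + 2)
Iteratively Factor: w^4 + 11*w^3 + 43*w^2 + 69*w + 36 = (w + 4)*(w^3 + 7*w^2 + 15*w + 9) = (w + 3)*(w + 4)*(w^2 + 4*w + 3) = (w + 3)^2*(w + 4)*(w + 1)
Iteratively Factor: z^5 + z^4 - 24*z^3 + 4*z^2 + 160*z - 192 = (z - 2)*(z^4 + 3*z^3 - 18*z^2 - 32*z + 96) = (z - 2)^2*(z^3 + 5*z^2 - 8*z - 48) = (z - 2)^2*(z + 4)*(z^2 + z - 12) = (z - 3)*(z - 2)^2*(z + 4)*(z + 4)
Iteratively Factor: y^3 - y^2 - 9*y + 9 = (y - 3)*(y^2 + 2*y - 3) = (y - 3)*(y + 3)*(y - 1)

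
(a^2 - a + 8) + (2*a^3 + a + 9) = 2*a^3 + a^2 + 17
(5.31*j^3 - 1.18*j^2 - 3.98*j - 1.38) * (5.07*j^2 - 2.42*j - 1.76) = 26.9217*j^5 - 18.8328*j^4 - 26.6686*j^3 + 4.7118*j^2 + 10.3444*j + 2.4288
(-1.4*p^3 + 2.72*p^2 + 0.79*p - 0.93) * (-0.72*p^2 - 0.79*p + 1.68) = 1.008*p^5 - 0.8524*p^4 - 5.0696*p^3 + 4.6151*p^2 + 2.0619*p - 1.5624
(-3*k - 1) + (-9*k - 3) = -12*k - 4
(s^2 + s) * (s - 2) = s^3 - s^2 - 2*s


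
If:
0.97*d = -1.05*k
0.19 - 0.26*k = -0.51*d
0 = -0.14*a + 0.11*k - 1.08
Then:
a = -7.53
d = -0.25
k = 0.23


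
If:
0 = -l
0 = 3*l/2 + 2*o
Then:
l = 0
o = 0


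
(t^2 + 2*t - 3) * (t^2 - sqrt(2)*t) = t^4 - sqrt(2)*t^3 + 2*t^3 - 3*t^2 - 2*sqrt(2)*t^2 + 3*sqrt(2)*t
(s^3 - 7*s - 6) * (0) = 0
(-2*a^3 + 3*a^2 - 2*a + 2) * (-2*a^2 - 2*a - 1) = 4*a^5 - 2*a^4 - 3*a^2 - 2*a - 2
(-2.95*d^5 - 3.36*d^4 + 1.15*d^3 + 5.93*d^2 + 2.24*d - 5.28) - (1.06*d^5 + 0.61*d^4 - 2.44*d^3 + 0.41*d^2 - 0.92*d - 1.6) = -4.01*d^5 - 3.97*d^4 + 3.59*d^3 + 5.52*d^2 + 3.16*d - 3.68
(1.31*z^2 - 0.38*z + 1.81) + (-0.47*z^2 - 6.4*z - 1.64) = 0.84*z^2 - 6.78*z + 0.17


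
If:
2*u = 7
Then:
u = 7/2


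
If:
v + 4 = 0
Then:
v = -4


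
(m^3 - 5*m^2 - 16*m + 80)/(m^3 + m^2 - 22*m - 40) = (m - 4)/(m + 2)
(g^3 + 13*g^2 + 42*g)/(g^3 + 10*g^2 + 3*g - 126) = g/(g - 3)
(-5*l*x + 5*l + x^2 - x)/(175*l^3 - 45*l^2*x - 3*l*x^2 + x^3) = (x - 1)/(-35*l^2 + 2*l*x + x^2)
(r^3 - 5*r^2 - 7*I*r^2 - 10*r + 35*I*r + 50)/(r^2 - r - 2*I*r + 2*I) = (r^2 - 5*r*(1 + I) + 25*I)/(r - 1)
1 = 1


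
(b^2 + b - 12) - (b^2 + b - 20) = 8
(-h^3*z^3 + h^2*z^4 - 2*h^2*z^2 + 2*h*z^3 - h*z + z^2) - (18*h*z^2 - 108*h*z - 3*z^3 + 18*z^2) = -h^3*z^3 + h^2*z^4 - 2*h^2*z^2 + 2*h*z^3 - 18*h*z^2 + 107*h*z + 3*z^3 - 17*z^2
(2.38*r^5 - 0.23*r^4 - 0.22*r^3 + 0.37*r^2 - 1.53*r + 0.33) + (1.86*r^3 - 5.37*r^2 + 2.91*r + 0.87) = 2.38*r^5 - 0.23*r^4 + 1.64*r^3 - 5.0*r^2 + 1.38*r + 1.2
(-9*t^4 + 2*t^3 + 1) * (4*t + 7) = -36*t^5 - 55*t^4 + 14*t^3 + 4*t + 7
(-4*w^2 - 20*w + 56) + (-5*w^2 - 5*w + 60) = -9*w^2 - 25*w + 116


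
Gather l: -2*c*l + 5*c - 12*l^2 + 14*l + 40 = 5*c - 12*l^2 + l*(14 - 2*c) + 40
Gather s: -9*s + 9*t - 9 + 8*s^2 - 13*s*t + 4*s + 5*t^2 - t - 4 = 8*s^2 + s*(-13*t - 5) + 5*t^2 + 8*t - 13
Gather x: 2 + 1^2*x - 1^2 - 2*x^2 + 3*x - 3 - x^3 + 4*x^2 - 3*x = -x^3 + 2*x^2 + x - 2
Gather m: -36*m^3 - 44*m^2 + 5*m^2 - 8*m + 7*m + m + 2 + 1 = -36*m^3 - 39*m^2 + 3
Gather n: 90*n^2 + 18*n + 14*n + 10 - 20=90*n^2 + 32*n - 10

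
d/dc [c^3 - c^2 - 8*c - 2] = 3*c^2 - 2*c - 8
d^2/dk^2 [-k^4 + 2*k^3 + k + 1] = 12*k*(1 - k)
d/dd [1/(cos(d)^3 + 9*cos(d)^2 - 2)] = 3*(cos(d) + 6)*sin(d)*cos(d)/(cos(d)^3 + 9*cos(d)^2 - 2)^2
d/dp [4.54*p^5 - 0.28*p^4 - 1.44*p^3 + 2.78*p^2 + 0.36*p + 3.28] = 22.7*p^4 - 1.12*p^3 - 4.32*p^2 + 5.56*p + 0.36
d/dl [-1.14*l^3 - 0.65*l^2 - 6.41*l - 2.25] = -3.42*l^2 - 1.3*l - 6.41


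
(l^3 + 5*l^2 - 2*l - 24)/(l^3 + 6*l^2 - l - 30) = (l + 4)/(l + 5)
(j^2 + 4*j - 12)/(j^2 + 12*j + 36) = (j - 2)/(j + 6)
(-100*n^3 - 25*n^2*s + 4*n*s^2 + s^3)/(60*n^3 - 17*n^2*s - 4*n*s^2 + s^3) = (5*n + s)/(-3*n + s)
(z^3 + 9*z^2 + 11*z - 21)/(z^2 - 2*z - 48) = (-z^3 - 9*z^2 - 11*z + 21)/(-z^2 + 2*z + 48)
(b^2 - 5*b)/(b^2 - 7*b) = (b - 5)/(b - 7)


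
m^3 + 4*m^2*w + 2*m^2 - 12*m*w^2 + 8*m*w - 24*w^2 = (m + 2)*(m - 2*w)*(m + 6*w)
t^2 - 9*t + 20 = (t - 5)*(t - 4)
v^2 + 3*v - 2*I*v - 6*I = (v + 3)*(v - 2*I)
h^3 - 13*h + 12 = (h - 3)*(h - 1)*(h + 4)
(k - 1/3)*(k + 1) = k^2 + 2*k/3 - 1/3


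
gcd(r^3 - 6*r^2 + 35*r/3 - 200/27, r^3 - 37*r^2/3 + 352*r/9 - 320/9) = r^2 - 13*r/3 + 40/9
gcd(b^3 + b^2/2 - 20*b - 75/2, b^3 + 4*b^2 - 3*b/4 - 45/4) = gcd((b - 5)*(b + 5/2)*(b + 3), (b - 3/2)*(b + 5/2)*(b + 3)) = b^2 + 11*b/2 + 15/2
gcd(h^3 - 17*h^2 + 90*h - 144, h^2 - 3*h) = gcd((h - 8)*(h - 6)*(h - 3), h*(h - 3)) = h - 3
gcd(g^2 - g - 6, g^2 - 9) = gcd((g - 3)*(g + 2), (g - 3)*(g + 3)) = g - 3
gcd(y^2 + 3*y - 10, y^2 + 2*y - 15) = y + 5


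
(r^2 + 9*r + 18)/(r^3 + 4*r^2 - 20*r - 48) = (r + 3)/(r^2 - 2*r - 8)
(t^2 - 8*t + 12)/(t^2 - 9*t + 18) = (t - 2)/(t - 3)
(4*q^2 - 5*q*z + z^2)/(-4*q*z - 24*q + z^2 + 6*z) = (-q + z)/(z + 6)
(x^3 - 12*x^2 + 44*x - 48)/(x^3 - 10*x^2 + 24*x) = (x - 2)/x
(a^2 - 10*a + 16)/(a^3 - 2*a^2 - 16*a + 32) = (a - 8)/(a^2 - 16)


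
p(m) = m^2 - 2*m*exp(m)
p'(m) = -2*m*exp(m) + 2*m - 2*exp(m)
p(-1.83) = 3.94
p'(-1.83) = -3.39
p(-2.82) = 8.29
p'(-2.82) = -5.42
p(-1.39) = 2.62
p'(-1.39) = -2.59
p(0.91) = -3.69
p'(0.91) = -7.67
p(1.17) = -6.17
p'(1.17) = -11.64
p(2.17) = -33.30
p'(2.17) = -51.19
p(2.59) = -62.34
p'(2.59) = -90.53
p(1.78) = -17.94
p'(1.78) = -29.41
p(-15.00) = 225.00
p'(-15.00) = -30.00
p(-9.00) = 81.00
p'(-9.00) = -18.00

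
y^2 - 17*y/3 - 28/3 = (y - 7)*(y + 4/3)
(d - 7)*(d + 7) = d^2 - 49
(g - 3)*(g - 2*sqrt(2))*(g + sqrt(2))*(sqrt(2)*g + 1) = sqrt(2)*g^4 - 3*sqrt(2)*g^3 - g^3 - 5*sqrt(2)*g^2 + 3*g^2 - 4*g + 15*sqrt(2)*g + 12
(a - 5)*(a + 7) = a^2 + 2*a - 35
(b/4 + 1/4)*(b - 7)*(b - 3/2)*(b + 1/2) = b^4/4 - 7*b^3/4 - 7*b^2/16 + 23*b/8 + 21/16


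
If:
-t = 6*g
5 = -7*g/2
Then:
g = -10/7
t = 60/7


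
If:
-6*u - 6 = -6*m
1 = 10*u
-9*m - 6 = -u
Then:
No Solution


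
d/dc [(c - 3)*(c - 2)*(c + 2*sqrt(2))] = 3*c^2 - 10*c + 4*sqrt(2)*c - 10*sqrt(2) + 6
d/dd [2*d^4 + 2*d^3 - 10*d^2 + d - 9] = 8*d^3 + 6*d^2 - 20*d + 1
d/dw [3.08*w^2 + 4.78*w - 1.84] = 6.16*w + 4.78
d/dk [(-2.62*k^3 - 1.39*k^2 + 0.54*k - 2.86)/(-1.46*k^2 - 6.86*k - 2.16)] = (3.8252*k^4 + 35.9464*k^3 + 27.3014*k^2 - 2.3464*k - 20.786)/(2.1316*k^4 + 20.0312*k^3 + 53.3668*k^2 + 29.6352*k + 4.6656)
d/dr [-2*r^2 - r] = -4*r - 1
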